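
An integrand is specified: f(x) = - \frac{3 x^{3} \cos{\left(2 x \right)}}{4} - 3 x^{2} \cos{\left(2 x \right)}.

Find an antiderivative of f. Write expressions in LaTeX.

An antiderivative is F(x) = - \frac{3 x^{3} \sin{\left(2 x \right)}}{8} - \frac{3 x^{2} \sin{\left(2 x \right)}}{2} - \frac{9 x^{2} \cos{\left(2 x \right)}}{16} + \frac{9 x \sin{\left(2 x \right)}}{16} - \frac{3 x \cos{\left(2 x \right)}}{2} + \frac{3 \sin{\left(2 x \right)}}{4} + \frac{9 \cos{\left(2 x \right)}}{32}.

The integrand splits into summands that can be handled one at a time.
Check: d/dx[- \frac{3 x^{3} \sin{\left(2 x \right)}}{8} - \frac{3 x^{2} \sin{\left(2 x \right)}}{2} - \frac{9 x^{2} \cos{\left(2 x \right)}}{16} + \frac{9 x \sin{\left(2 x \right)}}{16} - \frac{3 x \cos{\left(2 x \right)}}{2} + \frac{3 \sin{\left(2 x \right)}}{4} + \frac{9 \cos{\left(2 x \right)}}{32}] = - \frac{3 x^{3} \cos{\left(2 x \right)}}{4} - 3 x^{2} \cos{\left(2 x \right)} = f(x).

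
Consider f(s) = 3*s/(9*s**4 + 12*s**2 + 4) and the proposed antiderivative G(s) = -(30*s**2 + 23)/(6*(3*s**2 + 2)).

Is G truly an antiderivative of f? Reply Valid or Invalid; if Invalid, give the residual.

d/ds[G] = 3*s/(9*s**4 + 12*s**2 + 4)
This equals f(s) exactly, so the claim holds.

Valid: G'(s) = f(s).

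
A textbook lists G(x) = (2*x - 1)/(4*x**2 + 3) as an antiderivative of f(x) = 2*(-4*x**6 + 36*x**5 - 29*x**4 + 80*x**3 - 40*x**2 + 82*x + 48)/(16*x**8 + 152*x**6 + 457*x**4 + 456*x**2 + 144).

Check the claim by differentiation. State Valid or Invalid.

d/dx[G] = (-8*x**2 + 8*x + 6)/(16*x**4 + 24*x**2 + 9)
d/dx[G] - f(x) = -4*x/(x**4 + 8*x**2 + 16) != 0.

Invalid: d/dx[G] - f = -4*x/(x**4 + 8*x**2 + 16), which is not 0.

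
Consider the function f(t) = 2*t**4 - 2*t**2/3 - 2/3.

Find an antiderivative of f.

The integrand splits into summands that can be handled one at a time.
Check: d/dt[2*t*(9*t**4 - 5*t**2 - 15)/45] = 2*t**4 - 2*t**2/3 - 2/3 = f(t).

An antiderivative is F(t) = 2*t*(9*t**4 - 5*t**2 - 15)/45.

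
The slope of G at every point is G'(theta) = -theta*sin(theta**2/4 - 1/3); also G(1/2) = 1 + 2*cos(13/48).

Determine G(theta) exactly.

G'(theta) matches the chain-rule pattern g'(h)*h' with inner function h(theta) = theta**2/4 - 1/3; substituting u = h(theta) collapses the integral.
A general antiderivative is 2*cos(theta**2/4 - 1/3) + C.
The condition gives C = 1 + 2*cos(13/48) - (2*cos(13/48)) = 1.
So G(theta) = 2*cos(theta**2/4 - 1/3) + 1.
Check: d/dtheta[2*cos(theta**2/4 - 1/3) + 1] = -theta*sin(theta**2/4 - 1/3) = G'(theta).

G(theta) = 2*cos(theta**2/4 - 1/3) + 1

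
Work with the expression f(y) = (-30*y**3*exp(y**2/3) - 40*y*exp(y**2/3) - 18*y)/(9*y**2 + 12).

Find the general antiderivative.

F(y) = -5*exp(y**2/3) - log(3*y**2/2 + 2) + C

An antiderivative F(y) passes only if d/dy[F] lands on f(y) exactly.
Check: d/dy[-5*exp(y**2/3) - log(3*y**2/2 + 2)] = (-30*y**3*exp(y**2/3) - 40*y*exp(y**2/3) - 18*y)/(9*y**2 + 12) = f(y).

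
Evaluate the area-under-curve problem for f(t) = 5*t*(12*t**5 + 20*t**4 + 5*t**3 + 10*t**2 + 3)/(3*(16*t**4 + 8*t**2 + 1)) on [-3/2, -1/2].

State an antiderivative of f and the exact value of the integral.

Any candidate F(t) must reproduce f(t) exactly when differentiated.
F(t) = 5*t*(t**4 + 5*t**3/2 + 3*t/2)/(3*(4*t**2 + 1)) is an antiderivative of f.
Check: d/dt[5*t*(t**4 + 5*t**3/2 + 3*t/2)/(3*(4*t**2 + 1))] = (60*t**6 + 100*t**5 + 25*t**4 + 50*t**3 + 15*t)/(48*t**4 + 24*t**2 + 3), which equals f(t).
F(-1/2) = 5/12; F(-3/2) = 45/32.
Integral = F(-1/2) - F(-3/2) = -95/96.

Antiderivative: F(t) = 5*t*(t**4 + 5*t**3/2 + 3*t/2)/(3*(4*t**2 + 1)); value = -95/96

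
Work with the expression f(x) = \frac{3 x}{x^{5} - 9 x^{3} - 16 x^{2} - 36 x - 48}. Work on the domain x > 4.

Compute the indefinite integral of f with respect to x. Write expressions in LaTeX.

Factor the denominator (\left(x - 4\right) \left(x + 2\right)^{2} \left(x^{2} + 3\right)) and decompose: f = - \frac{3 \left(16 x + 45\right)}{931 \left(x^{2} + 3\right)} + \frac{5}{147 \left(x + 2\right)} + \frac{1}{7 \left(x + 2\right)^{2}} + \frac{1}{57 \left(x - 4\right)}; each piece integrates to a log, atan, or power term.
Check: d/dx[\frac{\log{\left(x - 4 \right)}}{57} + \frac{5 \log{\left(x + 2 \right)}}{147} - \frac{24 \log{\left(x^{2} + 3 \right)}}{931} - \frac{45 \sqrt{3} \operatorname{atan}{\left(\frac{\sqrt{3} x}{3} \right)}}{931} - \frac{3}{21 x + 42}] = \frac{3 x}{x^{5} - 9 x^{3} - 16 x^{2} - 36 x - 48} = f(x).

F(x) = \frac{\log{\left(x - 4 \right)}}{57} + \frac{5 \log{\left(x + 2 \right)}}{147} - \frac{24 \log{\left(x^{2} + 3 \right)}}{931} - \frac{45 \sqrt{3} \operatorname{atan}{\left(\frac{\sqrt{3} x}{3} \right)}}{931} - \frac{3}{21 x + 42} + C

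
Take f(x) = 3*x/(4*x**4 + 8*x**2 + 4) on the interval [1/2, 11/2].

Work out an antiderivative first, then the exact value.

f matches the chain-rule pattern g'(h)*h' with inner function h(x) = 8*x**2 + 8; substituting u = h(x) collapses the integral.
F(x) = -3/(8*(x**2 + 1)) is an antiderivative of f.
Check: d/dx[-3/(8*(x**2 + 1))] = 3*x/(4*x**4 + 8*x**2 + 4) = f(x).
F(11/2) = -3/250; F(1/2) = -3/10.
Integral = F(11/2) - F(1/2) = 36/125.

Antiderivative: F(x) = -3/(8*(x**2 + 1)); value = 36/125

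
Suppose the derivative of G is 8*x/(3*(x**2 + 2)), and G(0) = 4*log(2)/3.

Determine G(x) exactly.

The substitution u = x**2 + 2 works: G'(x) is exactly (dG/du)*(du/dx) for that inner function.
A general antiderivative is 4*log(x**2 + 2)/3 + C.
The condition gives C = 4*log(2)/3 - (4*log(2)/3) = 0.
So G(x) = 4*log(x**2 + 2)/3.
Check: d/dx[4*log(x**2 + 2)/3] = 8*x/(3*x**2 + 6), which equals G'(x).

G(x) = 4*log(x**2 + 2)/3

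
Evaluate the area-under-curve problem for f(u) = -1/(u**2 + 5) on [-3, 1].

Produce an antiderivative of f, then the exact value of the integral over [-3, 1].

Antiderivative: F(u) = -sqrt(5)*atan(sqrt(5)*u/5)/5; value = -sqrt(5)*atan(3*sqrt(5)/5)/5 - sqrt(5)*atan(sqrt(5)/5)/5

Since d/du undoes antidifferentiation here, F'(u) = f(u) is required of F(u).
F(u) = -sqrt(5)*atan(sqrt(5)*u/5)/5 is an antiderivative of f.
Check: d/du[-sqrt(5)*atan(sqrt(5)*u/5)/5] = -1/(u**2 + 5) = f(u).
F(1) = -sqrt(5)*atan(sqrt(5)/5)/5; F(-3) = sqrt(5)*atan(3*sqrt(5)/5)/5.
Integral = F(1) - F(-3) = -sqrt(5)*atan(3*sqrt(5)/5)/5 - sqrt(5)*atan(sqrt(5)/5)/5.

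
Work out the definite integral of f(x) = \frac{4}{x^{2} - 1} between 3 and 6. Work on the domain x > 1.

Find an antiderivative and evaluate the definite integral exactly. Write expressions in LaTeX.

Antiderivative: F(x) = 2 \log{\left(x - 1 \right)} - 2 \log{\left(x + 1 \right)}; value = - 2 \log{\left(7 \right)} - 2 \log{\left(2 \right)} + 2 \log{\left(4 \right)} + 2 \log{\left(5 \right)}

Factor the denominator (\left(x - 1\right) \left(x + 1\right)) and decompose: f = - \frac{2}{x + 1} + \frac{2}{x - 1}; each piece integrates to a log, atan, or power term.
F(x) = 2 \log{\left(x - 1 \right)} - 2 \log{\left(x + 1 \right)} is an antiderivative of f.
Check: d/dx[2 \log{\left(x - 1 \right)} - 2 \log{\left(x + 1 \right)}] = \frac{4}{x^{2} - 1} = f(x).
F(6) = - 2 \log{\left(7 \right)} + 2 \log{\left(5 \right)}; F(3) = - 2 \log{\left(4 \right)} + 2 \log{\left(2 \right)}.
Integral = F(6) - F(3) = - 2 \log{\left(7 \right)} - 2 \log{\left(2 \right)} + 2 \log{\left(4 \right)} + 2 \log{\left(5 \right)}.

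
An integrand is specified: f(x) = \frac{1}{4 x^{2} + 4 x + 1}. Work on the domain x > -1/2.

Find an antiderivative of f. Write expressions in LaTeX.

An antiderivative is F(x) = - \frac{1}{4 x + 2}.

A first test for any F(x): its x-derivative must equal f(x) identically.
Check: d/dx[- \frac{1}{4 x + 2}] = \frac{1}{4 x^{2} + 4 x + 1} = f(x).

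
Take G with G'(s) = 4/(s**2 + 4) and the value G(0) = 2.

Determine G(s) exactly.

Check a candidate G(s) by differentiating: d/ds[G] must match the given G'(s).
A general antiderivative is 2*atan(s/2) + C.
The condition gives C = 2 - (0) = 2.
So G(s) = 2*atan(s/2) + 2.
Check: d/ds[2*atan(s/2) + 2] = 4/(s**2 + 4) = G'(s).

G(s) = 2*atan(s/2) + 2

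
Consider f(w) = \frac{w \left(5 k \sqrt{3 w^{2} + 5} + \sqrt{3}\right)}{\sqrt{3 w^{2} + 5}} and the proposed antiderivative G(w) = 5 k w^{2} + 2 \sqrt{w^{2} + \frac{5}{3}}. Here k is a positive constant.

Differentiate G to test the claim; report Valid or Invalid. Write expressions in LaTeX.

Invalid: d/dw[G] - f = \frac{5 k w \sqrt{3 w^{2} + 5} + \sqrt{3} w}{\sqrt{3 w^{2} + 5}}, which is not 0.

d/dw[G] = \frac{10 k w \sqrt{3 w^{2} + 5} + 2 \sqrt{3} w}{\sqrt{3 w^{2} + 5}}
d/dw[G] - f(w) = \frac{5 k w \sqrt{3 w^{2} + 5} + \sqrt{3} w}{\sqrt{3 w^{2} + 5}} != 0.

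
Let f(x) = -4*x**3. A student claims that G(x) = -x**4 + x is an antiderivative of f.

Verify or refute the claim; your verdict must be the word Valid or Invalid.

Invalid: d/dx[G] - f = 1, which is not 0.

d/dx[G] = 1 - 4*x**3
d/dx[G] - f(x) = 1 != 0.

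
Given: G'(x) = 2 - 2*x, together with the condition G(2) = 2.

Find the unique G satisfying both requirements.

A first test for any G(x): its x-derivative must equal the given G'(x).
A general antiderivative is -x**2 + 2*x + C.
The condition gives C = 2 - (0) = 2.
So G(x) = -x**2 + 2*x + 2.
Check: d/dx[-x**2 + 2*x + 2] = 2 - 2*x = G'(x).

G(x) = -x**2 + 2*x + 2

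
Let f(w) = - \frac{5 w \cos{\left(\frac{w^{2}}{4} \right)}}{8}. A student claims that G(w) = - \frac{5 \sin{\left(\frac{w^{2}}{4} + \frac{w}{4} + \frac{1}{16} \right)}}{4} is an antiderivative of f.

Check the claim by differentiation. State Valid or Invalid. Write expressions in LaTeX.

d/dw[G] = - \frac{5 w \cos{\left(\frac{w^{2}}{4} + \frac{w}{4} + \frac{1}{16} \right)}}{8} - \frac{5 \cos{\left(\frac{w^{2}}{4} + \frac{w}{4} + \frac{1}{16} \right)}}{16}
d/dw[G] - f(w) = \frac{5 w \cos{\left(\frac{w^{2}}{4} \right)}}{8} - \frac{5 w \cos{\left(\frac{w^{2}}{4} + \frac{w}{4} + \frac{1}{16} \right)}}{8} - \frac{5 \cos{\left(\frac{w^{2}}{4} + \frac{w}{4} + \frac{1}{16} \right)}}{16} != 0.

Invalid: d/dw[G] - f = \frac{5 w \cos{\left(\frac{w^{2}}{4} \right)}}{8} - \frac{5 w \cos{\left(\frac{w^{2}}{4} + \frac{w}{4} + \frac{1}{16} \right)}}{8} - \frac{5 \cos{\left(\frac{w^{2}}{4} + \frac{w}{4} + \frac{1}{16} \right)}}{16}, which is not 0.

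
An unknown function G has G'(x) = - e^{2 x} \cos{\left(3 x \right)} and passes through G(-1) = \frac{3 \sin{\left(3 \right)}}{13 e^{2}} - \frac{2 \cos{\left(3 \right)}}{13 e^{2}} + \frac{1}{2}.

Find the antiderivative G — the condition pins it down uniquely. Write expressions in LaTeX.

G(x) = - \frac{3 e^{2 x} \sin{\left(3 x \right)}}{13} - \frac{2 e^{2 x} \cos{\left(3 x \right)}}{13} + \frac{1}{2}

The proposed G(x) is checked by its d/dx: the result must match the given G'(x).
A general antiderivative is - \frac{3 e^{2 x} \sin{\left(3 x \right)}}{13} - \frac{2 e^{2 x} \cos{\left(3 x \right)}}{13} + C.
The condition gives C = \frac{3 \sin{\left(3 \right)}}{13 e^{2}} - \frac{2 \cos{\left(3 \right)}}{13 e^{2}} + \frac{1}{2} - (\frac{3 \sin{\left(3 \right)}}{13 e^{2}} - \frac{2 \cos{\left(3 \right)}}{13 e^{2}}) = \frac{1}{2}.
So G(x) = - \frac{3 e^{2 x} \sin{\left(3 x \right)}}{13} - \frac{2 e^{2 x} \cos{\left(3 x \right)}}{13} + \frac{1}{2}.
Check: d/dx[- \frac{3 e^{2 x} \sin{\left(3 x \right)}}{13} - \frac{2 e^{2 x} \cos{\left(3 x \right)}}{13} + \frac{1}{2}] = - e^{2 x} \cos{\left(3 x \right)} = G'(x).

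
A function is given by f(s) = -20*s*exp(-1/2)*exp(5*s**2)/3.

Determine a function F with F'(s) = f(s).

An antiderivative is F(s) = -2*exp(5*s**2 - 1/2)/3.

f matches the chain-rule pattern g'(h)*h' with inner function h(s) = 5*s**2 - 1/2; substituting u = h(s) collapses the integral.
Check: d/ds[-2*exp(5*s**2 - 1/2)/3] = -20*s*exp(-1/2)*exp(5*s**2)/3 = f(s).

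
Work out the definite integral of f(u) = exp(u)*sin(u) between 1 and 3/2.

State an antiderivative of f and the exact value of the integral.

For F(u) to be correct the identity F'(u) - f(u) = 0 must hold.
F(u) = -(-sin(u) + cos(u))*exp(u)/2 is an antiderivative of f.
Check: d/du[-(-sin(u) + cos(u))*exp(u)/2] = exp(u)*sin(u) = f(u).
F(3/2) = -exp(3/2)*cos(3/2)/2 + exp(3/2)*sin(3/2)/2; F(1) = -exp(1)*cos(1)/2 + exp(1)*sin(1)/2.
Integral = F(3/2) - F(1) = -exp(1)*sin(1)/2 - exp(3/2)*cos(3/2)/2 + exp(1)*cos(1)/2 + exp(3/2)*sin(3/2)/2.

Antiderivative: F(u) = -(-sin(u) + cos(u))*exp(u)/2; value = -exp(1)*sin(1)/2 - exp(3/2)*cos(3/2)/2 + exp(1)*cos(1)/2 + exp(3/2)*sin(3/2)/2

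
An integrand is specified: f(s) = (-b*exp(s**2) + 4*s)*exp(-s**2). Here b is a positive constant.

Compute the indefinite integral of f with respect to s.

Check any antiderivative F(s) by computing F'(s) and comparing it with f(s).
Check: d/ds[(-b*s*exp(s**2) - 2)*exp(-s**2)] = (-b*exp(s**2) + 4*s)*exp(-s**2) = f(s).

F(s) = (-b*s*exp(s**2) - 2)*exp(-s**2) + C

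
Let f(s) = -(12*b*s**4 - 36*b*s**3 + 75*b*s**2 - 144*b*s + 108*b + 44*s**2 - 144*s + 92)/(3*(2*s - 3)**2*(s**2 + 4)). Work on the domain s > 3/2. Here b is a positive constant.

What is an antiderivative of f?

A candidate is checked by its d/ds: the result must match f(s).
Check: d/ds[-(6*b*s**2 - 9*b*s + 12*s*atan(s/2) - 18*atan(s/2) + 2)/(3*(2*s - 3))] = (-12*b*s**4 + 36*b*s**3 - 75*b*s**2 + 144*b*s - 108*b - 44*s**2 + 144*s - 92)/(12*s**4 - 36*s**3 + 75*s**2 - 144*s + 108), which equals f(s).

An antiderivative is F(s) = -(6*b*s**2 - 9*b*s + 12*s*atan(s/2) - 18*atan(s/2) + 2)/(3*(2*s - 3)).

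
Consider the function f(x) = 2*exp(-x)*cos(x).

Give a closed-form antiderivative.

An antiderivative is F(x) = (sin(x) - cos(x))*exp(-x).

Differentiate the proposed F(x) back; it has to land on f(x) exactly.
Check: d/dx[(sin(x) - cos(x))*exp(-x)] = 2*exp(-x)*cos(x) = f(x).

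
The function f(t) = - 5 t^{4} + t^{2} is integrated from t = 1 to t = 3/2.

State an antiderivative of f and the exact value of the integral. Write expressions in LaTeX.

Integrate term by term and add the pieces.
F(t) = - \frac{t^{3} \left(3 t^{2} - 1\right)}{3} is an antiderivative of f.
Check: d/dt[- \frac{t^{3} \left(3 t^{2} - 1\right)}{3}] = - 5 t^{4} + t^{2} = f(t).
F(3/2) = - \frac{207}{32}; F(1) = - \frac{2}{3}.
Integral = F(3/2) - F(1) = - \frac{557}{96}.

Antiderivative: F(t) = - \frac{t^{3} \left(3 t^{2} - 1\right)}{3}; value = - \frac{557}{96}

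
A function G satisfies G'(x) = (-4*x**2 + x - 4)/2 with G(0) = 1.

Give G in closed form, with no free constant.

A first test for any G(x): its x-derivative must equal the given G'(x).
A general antiderivative is -2*x**3/3 + x**2/4 - 2*x + C.
The condition gives C = 1 - (0) = 1.
So G(x) = -2*x**3/3 + x**2/4 - 2*x + 1.
Check: d/dx[-2*x**3/3 + x**2/4 - 2*x + 1] = -2*x**2 + x/2 - 2, which equals G'(x).

G(x) = -2*x**3/3 + x**2/4 - 2*x + 1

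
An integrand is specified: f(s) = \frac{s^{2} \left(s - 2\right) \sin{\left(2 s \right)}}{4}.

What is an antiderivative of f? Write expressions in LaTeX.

A candidate is checked by its d/ds: the result must match f(s).
Check: d/ds[- \frac{4 s^{3} \cos{\left(2 s \right)} - 6 s^{2} \sin{\left(2 s \right)} - 8 s^{2} \cos{\left(2 s \right)} + 8 s \sin{\left(2 s \right)} - 6 s \cos{\left(2 s \right)} + 3 \sin{\left(2 s \right)} + 4 \cos{\left(2 s \right)}}{32}] = \frac{s^{3} \sin{\left(2 s \right)}}{4} - \frac{s^{2} \sin{\left(2 s \right)}}{2}, which equals f(s).

An antiderivative is F(s) = - \frac{4 s^{3} \cos{\left(2 s \right)} - 6 s^{2} \sin{\left(2 s \right)} - 8 s^{2} \cos{\left(2 s \right)} + 8 s \sin{\left(2 s \right)} - 6 s \cos{\left(2 s \right)} + 3 \sin{\left(2 s \right)} + 4 \cos{\left(2 s \right)}}{32}.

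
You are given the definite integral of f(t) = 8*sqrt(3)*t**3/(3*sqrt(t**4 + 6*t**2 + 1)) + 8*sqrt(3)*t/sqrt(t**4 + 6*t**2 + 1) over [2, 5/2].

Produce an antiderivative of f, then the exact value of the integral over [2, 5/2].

The substitution u = t**4/3 + 2*t**2 + 1/3 works: f is exactly (dF/du)*(du/dt) for that inner function.
F(t) = 4*sqrt(t**4/3 + 2*t**2 + 1/3) is an antiderivative of f.
Check: d/dt[4*sqrt(t**4/3 + 2*t**2 + 1/3)] = (8*sqrt(3)*t**3 + 24*sqrt(3)*t)/(3*sqrt(t**4 + 6*t**2 + 1)), which equals f(t).
F(5/2) = sqrt(3723)/3; F(2) = 4*sqrt(123)/3.
Integral = F(5/2) - F(2) = -4*sqrt(123)/3 + sqrt(3723)/3.

Antiderivative: F(t) = 4*sqrt(t**4/3 + 2*t**2 + 1/3); value = -4*sqrt(123)/3 + sqrt(3723)/3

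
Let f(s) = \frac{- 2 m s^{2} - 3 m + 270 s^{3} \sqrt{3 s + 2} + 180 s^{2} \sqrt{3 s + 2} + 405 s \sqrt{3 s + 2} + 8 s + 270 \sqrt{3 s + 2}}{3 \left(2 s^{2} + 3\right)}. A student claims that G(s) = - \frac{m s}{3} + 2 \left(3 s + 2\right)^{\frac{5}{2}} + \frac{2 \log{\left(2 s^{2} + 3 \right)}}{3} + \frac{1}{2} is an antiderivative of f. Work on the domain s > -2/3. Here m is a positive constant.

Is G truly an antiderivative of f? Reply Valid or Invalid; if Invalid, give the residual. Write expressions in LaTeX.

d/ds[G] = \frac{- 2 m s^{2} - 3 m + 270 s^{3} \sqrt{3 s + 2} + 180 s^{2} \sqrt{3 s + 2} + 405 s \sqrt{3 s + 2} + 8 s + 270 \sqrt{3 s + 2}}{6 s^{2} + 9}
This equals f(s) exactly, so the claim holds.

Valid. The derivative of G reproduces f.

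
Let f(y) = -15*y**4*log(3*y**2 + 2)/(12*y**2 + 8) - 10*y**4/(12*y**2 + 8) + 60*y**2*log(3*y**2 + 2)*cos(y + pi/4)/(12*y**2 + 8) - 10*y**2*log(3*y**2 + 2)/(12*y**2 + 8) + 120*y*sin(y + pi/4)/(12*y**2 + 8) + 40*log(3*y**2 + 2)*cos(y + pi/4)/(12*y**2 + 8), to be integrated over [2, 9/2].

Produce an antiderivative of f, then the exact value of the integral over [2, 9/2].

Antiderivative: F(y) = -5*y**3*log(3*y**2 + 2)/12 + 5*log(3*y**2 + 2)*sin(y + pi/4); value = -1215*log(251/4)/32 + 5*log(251/4)*sin(pi/4 + 9/2) - 5*log(14)*sin(pi/4 + 2) + 10*log(14)/3

Recognize the product-rule pattern: f = u'v + uv' with u = -5*y**3/12 + 5*sin(y + pi/4), v = log(3*y**2 + 2), so integration by parts undoes it.
F(y) = -5*y**3*log(3*y**2 + 2)/12 + 5*log(3*y**2 + 2)*sin(y + pi/4) is an antiderivative of f.
Check: d/dy[-5*y**3*log(3*y**2 + 2)/12 + 5*log(3*y**2 + 2)*sin(y + pi/4)] = (-15*y**4*log(3*y**2 + 2) - 10*y**4 + 60*y**2*log(3*y**2 + 2)*cos(y + pi/4) - 10*y**2*log(3*y**2 + 2) + 120*y*sin(y + pi/4) + 40*log(3*y**2 + 2)*cos(y + pi/4))/(12*y**2 + 8), which equals f(y).
F(9/2) = -1215*log(251/4)/32 + 5*log(251/4)*sin(pi/4 + 9/2); F(2) = -10*log(14)/3 + 5*log(14)*sin(pi/4 + 2).
Integral = F(9/2) - F(2) = -1215*log(251/4)/32 + 5*log(251/4)*sin(pi/4 + 9/2) - 5*log(14)*sin(pi/4 + 2) + 10*log(14)/3.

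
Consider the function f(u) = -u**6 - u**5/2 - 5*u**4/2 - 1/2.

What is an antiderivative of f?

The integrand splits into summands that can be handled one at a time.
Check: d/du[u*(-12*u**6 - 7*u**5 - 42*u**4 - 42)/84] = -u**6 - u**5/2 - 5*u**4/2 - 1/2 = f(u).

An antiderivative is F(u) = u*(-12*u**6 - 7*u**5 - 42*u**4 - 42)/84.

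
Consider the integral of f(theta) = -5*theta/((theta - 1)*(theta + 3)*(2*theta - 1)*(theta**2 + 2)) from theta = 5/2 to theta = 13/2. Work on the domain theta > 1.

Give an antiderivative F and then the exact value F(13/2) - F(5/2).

The denominator factors as (theta - 1)*(theta + 3)*(2*theta - 1)*(theta**2 + 2); partial fractions split f into directly integrable pieces: 5*(theta + 8)/(99*(theta**2 + 2)) + 40/(63*(2*theta - 1)) + 15/(308*(theta + 3)) - 5/(12*(theta - 1)).
F(theta) = 5*(-231*log(theta - 1) + 176*log(theta - 1/2) + 27*log(theta + 3) + 14*log(theta**2 + 2) + 112*sqrt(2)*atan(sqrt(2)*theta/2))/2772 is an antiderivative of f.
Check: d/dtheta[5*(-231*log(theta - 1) + 176*log(theta - 1/2) + 27*log(theta + 3) + 14*log(theta**2 + 2) + 112*sqrt(2)*atan(sqrt(2)*theta/2))/2772] = -5*theta/(2*theta**5 + 3*theta**4 - 4*theta**3 + 9*theta**2 - 16*theta + 6), which equals f(theta).
F(13/2) = -5*log(11/2)/12 + 5*log(177/4)/198 + 15*log(19/2)/308 + 20*sqrt(2)*atan(13*sqrt(2)/4)/99 + 20*log(6)/63; F(5/2) = -5*log(3/2)/12 + 5*log(33/4)/198 + 15*log(11/2)/308 + 20*log(2)/63 + 20*sqrt(2)*atan(5*sqrt(2)/4)/99.
Integral = F(13/2) - F(5/2) = -215*log(11/2)/462 - 20*sqrt(2)*atan(5*sqrt(2)/4)/99 - 20*log(2)/63 - 5*log(33/4)/198 + 5*log(177/4)/198 + 15*log(19/2)/308 + 5*log(3/2)/12 + 20*sqrt(2)*atan(13*sqrt(2)/4)/99 + 20*log(6)/63.

Antiderivative: F(theta) = 5*(-231*log(theta - 1) + 176*log(theta - 1/2) + 27*log(theta + 3) + 14*log(theta**2 + 2) + 112*sqrt(2)*atan(sqrt(2)*theta/2))/2772; value = -215*log(11/2)/462 - 20*sqrt(2)*atan(5*sqrt(2)/4)/99 - 20*log(2)/63 - 5*log(33/4)/198 + 5*log(177/4)/198 + 15*log(19/2)/308 + 5*log(3/2)/12 + 20*sqrt(2)*atan(13*sqrt(2)/4)/99 + 20*log(6)/63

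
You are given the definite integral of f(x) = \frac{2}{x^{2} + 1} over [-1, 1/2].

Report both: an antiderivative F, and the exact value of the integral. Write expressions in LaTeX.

Antiderivative: F(x) = 2 \operatorname{atan}{\left(x \right)}; value = 2 \operatorname{atan}{\left(\frac{1}{2} \right)} + \frac{\pi}{2}

For F(x) to be correct the identity F'(x) - f(x) = 0 must hold.
F(x) = 2 \operatorname{atan}{\left(x \right)} is an antiderivative of f.
Check: d/dx[2 \operatorname{atan}{\left(x \right)}] = \frac{2}{x^{2} + 1} = f(x).
F(1/2) = 2 \operatorname{atan}{\left(\frac{1}{2} \right)}; F(-1) = - \frac{\pi}{2}.
Integral = F(1/2) - F(-1) = 2 \operatorname{atan}{\left(\frac{1}{2} \right)} + \frac{\pi}{2}.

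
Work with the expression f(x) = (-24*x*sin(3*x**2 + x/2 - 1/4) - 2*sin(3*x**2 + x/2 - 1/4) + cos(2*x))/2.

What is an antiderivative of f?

An antiderivative is F(x) = (sin(2*x) + 8*cos(3*x**2 + x/2 - 1/4))/4.

An antiderivative F(x) passes only if d/dx[F] lands on f(x) exactly.
Check: d/dx[(sin(2*x) + 8*cos(3*x**2 + x/2 - 1/4))/4] = -12*x*sin(3*x**2 + x/2 - 1/4) - sin(3*x**2 + x/2 - 1/4) + cos(2*x)/2, which equals f(x).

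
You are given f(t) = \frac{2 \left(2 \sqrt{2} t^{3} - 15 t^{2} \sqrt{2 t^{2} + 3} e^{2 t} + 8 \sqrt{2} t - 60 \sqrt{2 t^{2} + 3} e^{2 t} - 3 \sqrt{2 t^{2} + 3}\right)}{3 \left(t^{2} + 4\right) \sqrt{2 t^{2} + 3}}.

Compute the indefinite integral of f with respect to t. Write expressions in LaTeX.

Recover f(t) by differentiating a candidate F(t); any mismatch rules it out.
Check: d/dt[\frac{2 \sqrt{2} \sqrt{2 t^{2} + 3} - 15 e^{2 t} - 3 \operatorname{atan}{\left(\frac{t}{2} \right)}}{3}] = \frac{4 \sqrt{2} t^{3} - 30 t^{2} \sqrt{2 t^{2} + 3} e^{2 t} + 16 \sqrt{2} t - 120 \sqrt{2 t^{2} + 3} e^{2 t} - 6 \sqrt{2 t^{2} + 3}}{3 t^{2} \sqrt{2 t^{2} + 3} + 12 \sqrt{2 t^{2} + 3}}, which equals f(t).

F(t) = \frac{2 \sqrt{2} \sqrt{2 t^{2} + 3} - 15 e^{2 t} - 3 \operatorname{atan}{\left(\frac{t}{2} \right)}}{3} + C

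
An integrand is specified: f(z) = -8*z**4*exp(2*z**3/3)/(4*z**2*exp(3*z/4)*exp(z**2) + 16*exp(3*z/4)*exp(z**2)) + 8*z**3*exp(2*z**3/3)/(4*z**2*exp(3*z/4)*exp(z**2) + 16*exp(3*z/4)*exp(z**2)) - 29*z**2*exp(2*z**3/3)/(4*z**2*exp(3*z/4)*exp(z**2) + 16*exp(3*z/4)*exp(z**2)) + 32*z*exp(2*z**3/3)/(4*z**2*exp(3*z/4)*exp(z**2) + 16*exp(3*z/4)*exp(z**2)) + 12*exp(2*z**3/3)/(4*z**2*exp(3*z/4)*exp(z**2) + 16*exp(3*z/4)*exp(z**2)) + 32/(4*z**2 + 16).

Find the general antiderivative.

F(z) = 4*atan(z/2) - exp(-3*z/4)*exp(-z**2)*exp(2*z**3/3) + C

Integrate term by term and add the pieces.
Check: d/dz[4*atan(z/2) - exp(-3*z/4)*exp(-z**2)*exp(2*z**3/3)] = (-8*z**4*exp(2*z**3/3) + 8*z**3*exp(2*z**3/3) - 29*z**2*exp(2*z**3/3) + 32*z*exp(2*z**3/3) + 32*exp(3*z/4)*exp(z**2) + 12*exp(2*z**3/3))/(4*z**2*exp(3*z/4)*exp(z**2) + 16*exp(3*z/4)*exp(z**2)), which equals f(z).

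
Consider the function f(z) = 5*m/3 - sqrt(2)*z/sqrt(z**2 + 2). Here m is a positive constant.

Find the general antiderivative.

An antiderivative F(z) passes only if d/dz[F] lands on f(z) exactly.
Check: d/dz[(5*m*z - 3*sqrt(2)*sqrt(z**2 + 2))/3] = (5*m*sqrt(z**2 + 2) - 3*sqrt(2)*z)/(3*sqrt(z**2 + 2)), which equals f(z).

F(z) = (5*m*z - 3*sqrt(2)*sqrt(z**2 + 2))/3 + C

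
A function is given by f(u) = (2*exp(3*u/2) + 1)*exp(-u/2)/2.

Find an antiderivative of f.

An antiderivative is F(u) = (exp(3*u/2) - 1)*exp(-u/2).

A candidate is checked by its d/du: the result must match f(u).
Check: d/du[(exp(3*u/2) - 1)*exp(-u/2)] = (2*exp(3*u/2) + 1)*exp(-u/2)/2 = f(u).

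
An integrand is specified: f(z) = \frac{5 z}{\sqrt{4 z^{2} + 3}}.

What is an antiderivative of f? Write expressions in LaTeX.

An antiderivative is F(z) = \frac{5 \sqrt{4 z^{2} + 3}}{4}.

f matches the chain-rule pattern g'(h)*h' with inner function h(z) = 4 z^{2} + 3; substituting u = h(z) collapses the integral.
Check: d/dz[\frac{5 \sqrt{4 z^{2} + 3}}{4}] = \frac{5 z}{\sqrt{4 z^{2} + 3}} = f(z).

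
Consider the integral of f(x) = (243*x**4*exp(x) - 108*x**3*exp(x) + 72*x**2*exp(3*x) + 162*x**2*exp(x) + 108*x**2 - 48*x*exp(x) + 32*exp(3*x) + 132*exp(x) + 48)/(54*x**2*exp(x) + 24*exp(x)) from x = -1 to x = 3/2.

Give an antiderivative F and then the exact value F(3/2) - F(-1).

Antiderivative: F(x) = 3*x**3/2 - x**2 + x + 2*exp(2*x)/3 + 3*atan(3*x/2) - 2*exp(-x); value = -2*exp(-3/2) - 2*exp(-2)/3 + 3*atan(3/2) + 3*atan(9/4) + 2*exp(1) + 125/16 + 2*exp(3)/3

A first test for any F(x): its x-derivative must equal f(x) identically.
F(x) = 3*x**3/2 - x**2 + x + 2*exp(2*x)/3 + 3*atan(3*x/2) - 2*exp(-x) is an antiderivative of f.
Check: d/dx[3*x**3/2 - x**2 + x + 2*exp(2*x)/3 + 3*atan(3*x/2) - 2*exp(-x)] = (243*x**4*exp(x) - 108*x**3*exp(x) + 72*x**2*exp(3*x) + 162*x**2*exp(x) + 108*x**2 - 48*x*exp(x) + 32*exp(3*x) + 132*exp(x) + 48)/(54*x**2*exp(x) + 24*exp(x)) = f(x).
F(3/2) = -2*exp(-3/2) + 3*atan(9/4) + 69/16 + 2*exp(3)/3; F(-1) = -2*exp(1) - 7/2 - 3*atan(3/2) + 2*exp(-2)/3.
Integral = F(3/2) - F(-1) = -2*exp(-3/2) - 2*exp(-2)/3 + 3*atan(3/2) + 3*atan(9/4) + 2*exp(1) + 125/16 + 2*exp(3)/3.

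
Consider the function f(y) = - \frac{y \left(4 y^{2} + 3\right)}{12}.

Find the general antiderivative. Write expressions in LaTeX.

Differentiate the proposed F(y) back; it has to land on f(y) exactly.
Check: d/dy[- \frac{y^{2} \left(2 y^{2} + 3\right)}{24}] = - \frac{y^{3}}{3} - \frac{y}{4}, which equals f(y).

F(y) = - \frac{y^{2} \left(2 y^{2} + 3\right)}{24} + C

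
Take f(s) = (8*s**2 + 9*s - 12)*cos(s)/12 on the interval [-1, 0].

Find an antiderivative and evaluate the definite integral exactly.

A candidate is checked by its d/ds: the result must match f(s).
F(s) = 2*s**2*sin(s)/3 + 3*s*sin(s)/4 + 4*s*cos(s)/3 - 7*sin(s)/3 + 3*cos(s)/4 is an antiderivative of f.
Check: d/ds[2*s**2*sin(s)/3 + 3*s*sin(s)/4 + 4*s*cos(s)/3 - 7*sin(s)/3 + 3*cos(s)/4] = 2*s**2*cos(s)/3 + 3*s*cos(s)/4 - cos(s), which equals f(s).
F(0) = 3/4; F(-1) = -7*cos(1)/12 + 29*sin(1)/12.
Integral = F(0) - F(-1) = -29*sin(1)/12 + 7*cos(1)/12 + 3/4.

Antiderivative: F(s) = 2*s**2*sin(s)/3 + 3*s*sin(s)/4 + 4*s*cos(s)/3 - 7*sin(s)/3 + 3*cos(s)/4; value = -29*sin(1)/12 + 7*cos(1)/12 + 3/4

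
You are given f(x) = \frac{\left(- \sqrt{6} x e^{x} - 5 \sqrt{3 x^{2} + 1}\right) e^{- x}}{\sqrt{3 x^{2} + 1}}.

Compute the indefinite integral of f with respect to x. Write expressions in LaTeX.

F(x) = - \sqrt{2 x^{2} + \frac{2}{3}} + 5 e^{- x} + C

A first test for any F(x): its x-derivative must equal f(x) identically.
Check: d/dx[- \sqrt{2 x^{2} + \frac{2}{3}} + 5 e^{- x}] = \frac{\left(- \sqrt{6} x e^{x} - 5 \sqrt{3 x^{2} + 1}\right) e^{- x}}{\sqrt{3 x^{2} + 1}} = f(x).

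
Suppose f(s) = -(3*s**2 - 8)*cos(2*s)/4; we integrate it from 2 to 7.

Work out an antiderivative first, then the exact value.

A candidate is checked by its d/ds: the result must match f(s).
F(s) = -3*s**2*sin(2*s)/8 - 3*s*cos(2*s)/8 + 19*sin(2*s)/16 is an antiderivative of f.
Check: d/ds[-3*s**2*sin(2*s)/8 - 3*s*cos(2*s)/8 + 19*sin(2*s)/16] = -3*s**2*cos(2*s)/4 + 2*cos(2*s), which equals f(s).
F(7) = -275*sin(14)/16 - 21*cos(14)/8; F(2) = -5*sin(4)/16 - 3*cos(4)/4.
Integral = F(7) - F(2) = -275*sin(14)/16 + 3*cos(4)/4 - 21*cos(14)/8 + 5*sin(4)/16.

Antiderivative: F(s) = -3*s**2*sin(2*s)/8 - 3*s*cos(2*s)/8 + 19*sin(2*s)/16; value = -275*sin(14)/16 + 3*cos(4)/4 - 21*cos(14)/8 + 5*sin(4)/16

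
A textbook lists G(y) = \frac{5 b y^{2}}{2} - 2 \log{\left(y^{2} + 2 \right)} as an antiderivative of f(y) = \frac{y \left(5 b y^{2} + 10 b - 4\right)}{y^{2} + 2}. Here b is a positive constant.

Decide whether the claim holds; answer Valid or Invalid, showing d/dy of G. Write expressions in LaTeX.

d/dy[G] = \frac{5 b y^{3} + 10 b y - 4 y}{y^{2} + 2}
This equals f(y) exactly, so the claim holds.

Valid - differentiating G returns exactly f.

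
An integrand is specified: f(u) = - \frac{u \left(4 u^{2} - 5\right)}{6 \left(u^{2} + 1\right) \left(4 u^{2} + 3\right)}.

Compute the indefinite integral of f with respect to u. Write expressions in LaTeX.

F(u) = - \frac{- 8 \log{\left(2 u^{2} + \frac{3}{2} \right)} + 9 \log{\left(2 u^{2} + 2 \right)}}{12} + C

Recover f(u) by differentiating a candidate F(u); any mismatch rules it out.
Check: d/du[- \frac{- 8 \log{\left(2 u^{2} + \frac{3}{2} \right)} + 9 \log{\left(2 u^{2} + 2 \right)}}{12}] = \frac{- 4 u^{3} + 5 u}{24 u^{4} + 42 u^{2} + 18}, which equals f(u).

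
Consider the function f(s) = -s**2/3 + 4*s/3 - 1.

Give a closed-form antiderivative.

An antiderivative is F(s) = -s**3/9 + 2*s**2/3 - s.

Integrate term by term and add the pieces.
Check: d/ds[-s**3/9 + 2*s**2/3 - s] = -s**2/3 + 4*s/3 - 1 = f(s).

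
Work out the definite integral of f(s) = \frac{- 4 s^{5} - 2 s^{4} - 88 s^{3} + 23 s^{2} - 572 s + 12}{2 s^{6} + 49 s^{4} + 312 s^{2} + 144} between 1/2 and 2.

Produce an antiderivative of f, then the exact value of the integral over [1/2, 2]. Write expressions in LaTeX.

Antiderivative: F(s) = \frac{- s^{2} \log{\left(2 s^{2} + 1 \right)} - s^{2} \log{\left(2 \right)} + s - 12 \log{\left(2 s^{2} + 1 \right)} - 12 \log{\left(2 \right)} - 2}{s^{2} + 12}; value = - \log{\left(18 \right)} + \frac{6}{49} + \log{\left(3 \right)}

For F(s) to be correct the identity F'(s) - f(s) = 0 must hold.
F(s) = \frac{- s^{2} \log{\left(2 s^{2} + 1 \right)} - s^{2} \log{\left(2 \right)} + s - 12 \log{\left(2 s^{2} + 1 \right)} - 12 \log{\left(2 \right)} - 2}{s^{2} + 12} is an antiderivative of f.
Check: d/ds[\frac{- s^{2} \log{\left(2 s^{2} + 1 \right)} - s^{2} \log{\left(2 \right)} + s - 12 \log{\left(2 s^{2} + 1 \right)} - 12 \log{\left(2 \right)} - 2}{s^{2} + 12}] = \frac{- 4 s^{5} - 2 s^{4} - 88 s^{3} + 23 s^{2} - 572 s + 12}{2 s^{6} + 49 s^{4} + 312 s^{2} + 144} = f(s).
F(2) = - \log{\left(9 \right)} - \log{\left(2 \right)}; F(1/2) = - \log{\left(2 \right)} - \log{\left(\frac{3}{2} \right)} - \frac{6}{49}.
Integral = F(2) - F(1/2) = - \log{\left(18 \right)} + \frac{6}{49} + \log{\left(3 \right)}.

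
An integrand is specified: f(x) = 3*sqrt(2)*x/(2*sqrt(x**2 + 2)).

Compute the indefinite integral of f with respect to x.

f matches the chain-rule pattern g'(h)*h' with inner function h(x) = x**2/2 + 1; substituting u = h(x) collapses the integral.
Check: d/dx[3*sqrt(x**2/2 + 1)] = 3*sqrt(2)*x/(2*sqrt(x**2 + 2)) = f(x).

F(x) = 3*sqrt(x**2/2 + 1) + C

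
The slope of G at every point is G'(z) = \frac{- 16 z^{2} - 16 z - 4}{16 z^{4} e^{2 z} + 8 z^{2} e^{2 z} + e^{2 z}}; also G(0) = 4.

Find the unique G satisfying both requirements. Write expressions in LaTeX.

G(z) = 2 + \frac{2}{4 z^{2} e^{2 z} + e^{2 z}}

Recognize the product-rule pattern: G'(z) = u'v + uv' with u = \frac{2}{4 z^{2} + 1}, v = e^{- 2 z}, so integration by parts undoes it.
A general antiderivative is \frac{2 e^{- 2 z}}{4 z^{2} + 1} + C.
The condition gives C = 4 - (2) = 2.
So G(z) = 2 + \frac{2}{4 z^{2} e^{2 z} + e^{2 z}}.
Check: d/dz[2 + \frac{2}{4 z^{2} e^{2 z} + e^{2 z}}] = \frac{- 16 z^{2} - 16 z - 4}{16 z^{4} e^{2 z} + 8 z^{2} e^{2 z} + e^{2 z}} = G'(z).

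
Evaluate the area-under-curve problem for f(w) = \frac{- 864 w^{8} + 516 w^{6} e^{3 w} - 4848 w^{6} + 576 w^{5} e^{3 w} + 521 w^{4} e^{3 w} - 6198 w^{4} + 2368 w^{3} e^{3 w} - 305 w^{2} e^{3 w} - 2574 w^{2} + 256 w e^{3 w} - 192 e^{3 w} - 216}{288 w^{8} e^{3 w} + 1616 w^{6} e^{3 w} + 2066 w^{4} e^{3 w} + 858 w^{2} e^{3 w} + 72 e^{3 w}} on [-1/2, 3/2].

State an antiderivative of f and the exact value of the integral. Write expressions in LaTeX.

Antiderivative: F(w) = - \frac{w}{8 w^{2} + 6} + \operatorname{atan}{\left(\frac{w}{2} \right)} - \operatorname{atan}{\left(3 w \right)} + e^{- 3 w} - \frac{2}{2 w^{2} + \frac{3}{2}}; value = - e^{\frac{3}{2}} - \operatorname{atan}{\left(\frac{9}{2} \right)} - \operatorname{atan}{\left(\frac{3}{2} \right)} + e^{- \frac{9}{2}} + \operatorname{atan}{\left(\frac{1}{4} \right)} + \frac{13}{24} + \operatorname{atan}{\left(\frac{3}{4} \right)}

A candidate is checked by its d/dw: the result must match f(w).
F(w) = - \frac{w}{8 w^{2} + 6} + \operatorname{atan}{\left(\frac{w}{2} \right)} - \operatorname{atan}{\left(3 w \right)} + e^{- 3 w} - \frac{2}{2 w^{2} + \frac{3}{2}} is an antiderivative of f.
Check: d/dw[- \frac{w}{8 w^{2} + 6} + \operatorname{atan}{\left(\frac{w}{2} \right)} - \operatorname{atan}{\left(3 w \right)} + e^{- 3 w} - \frac{2}{2 w^{2} + \frac{3}{2}}] = \frac{- 864 w^{8} + 516 w^{6} e^{3 w} - 4848 w^{6} + 576 w^{5} e^{3 w} + 521 w^{4} e^{3 w} - 6198 w^{4} + 2368 w^{3} e^{3 w} - 305 w^{2} e^{3 w} - 2574 w^{2} + 256 w e^{3 w} - 192 e^{3 w} - 216}{288 w^{8} e^{3 w} + 1616 w^{6} e^{3 w} + 2066 w^{4} e^{3 w} + 858 w^{2} e^{3 w} + 72 e^{3 w}} = f(w).
F(3/2) = - \operatorname{atan}{\left(\frac{9}{2} \right)} - \frac{19}{48} + e^{- \frac{9}{2}} + \operatorname{atan}{\left(\frac{3}{4} \right)}; F(-1/2) = - \frac{15}{16} - \operatorname{atan}{\left(\frac{1}{4} \right)} + \operatorname{atan}{\left(\frac{3}{2} \right)} + e^{\frac{3}{2}}.
Integral = F(3/2) - F(-1/2) = - e^{\frac{3}{2}} - \operatorname{atan}{\left(\frac{9}{2} \right)} - \operatorname{atan}{\left(\frac{3}{2} \right)} + e^{- \frac{9}{2}} + \operatorname{atan}{\left(\frac{1}{4} \right)} + \frac{13}{24} + \operatorname{atan}{\left(\frac{3}{4} \right)}.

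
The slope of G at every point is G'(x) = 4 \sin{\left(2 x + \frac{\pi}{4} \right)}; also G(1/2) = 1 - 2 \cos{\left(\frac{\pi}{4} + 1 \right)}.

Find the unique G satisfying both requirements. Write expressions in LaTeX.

G(x) = 1 - 2 \cos{\left(2 x + \frac{\pi}{4} \right)}

Recover the given G'(x) by differentiating a candidate G(x); any mismatch rules it out.
A general antiderivative is - 2 \cos{\left(2 x + \frac{\pi}{4} \right)} + C.
The condition gives C = 1 - 2 \cos{\left(\frac{\pi}{4} + 1 \right)} - (- 2 \cos{\left(\frac{\pi}{4} + 1 \right)}) = 1.
So G(x) = 1 - 2 \cos{\left(2 x + \frac{\pi}{4} \right)}.
Check: d/dx[1 - 2 \cos{\left(2 x + \frac{\pi}{4} \right)}] = 4 \sin{\left(2 x + \frac{\pi}{4} \right)} = G'(x).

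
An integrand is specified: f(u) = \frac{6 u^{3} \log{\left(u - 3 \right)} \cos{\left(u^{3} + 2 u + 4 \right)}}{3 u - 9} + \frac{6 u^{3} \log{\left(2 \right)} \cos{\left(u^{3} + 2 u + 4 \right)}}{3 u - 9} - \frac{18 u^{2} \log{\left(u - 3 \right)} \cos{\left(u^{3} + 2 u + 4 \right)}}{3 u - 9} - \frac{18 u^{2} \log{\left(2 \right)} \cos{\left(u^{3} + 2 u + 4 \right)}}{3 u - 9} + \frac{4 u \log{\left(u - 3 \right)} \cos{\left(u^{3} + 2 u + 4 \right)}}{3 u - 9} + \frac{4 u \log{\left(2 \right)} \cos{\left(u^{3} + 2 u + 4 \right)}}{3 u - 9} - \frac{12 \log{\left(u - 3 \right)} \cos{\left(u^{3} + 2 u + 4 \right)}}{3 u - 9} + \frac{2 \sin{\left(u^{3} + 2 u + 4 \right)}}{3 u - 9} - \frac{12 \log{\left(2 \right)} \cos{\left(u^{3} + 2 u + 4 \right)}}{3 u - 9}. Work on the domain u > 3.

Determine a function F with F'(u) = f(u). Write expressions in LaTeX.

An antiderivative is F(u) = \frac{2 \log{\left(u - 3 \right)} \sin{\left(u^{3} + 2 u + 4 \right)}}{3} + \frac{2 \log{\left(2 \right)} \sin{\left(u^{3} + 2 u + 4 \right)}}{3}.

Recognize the product-rule pattern: f = v'r + vr' with v = \frac{2 \log{\left(2 u - 6 \right)}}{3}, r = \sin{\left(u^{3} + 2 u + 4 \right)}, so integration by parts undoes it.
Check: d/du[\frac{2 \log{\left(u - 3 \right)} \sin{\left(u^{3} + 2 u + 4 \right)}}{3} + \frac{2 \log{\left(2 \right)} \sin{\left(u^{3} + 2 u + 4 \right)}}{3}] = \frac{6 u^{3} \log{\left(u - 3 \right)} \cos{\left(u^{3} + 2 u + 4 \right)} + 6 u^{3} \log{\left(2 \right)} \cos{\left(u^{3} + 2 u + 4 \right)} - 18 u^{2} \log{\left(u - 3 \right)} \cos{\left(u^{3} + 2 u + 4 \right)} - 18 u^{2} \log{\left(2 \right)} \cos{\left(u^{3} + 2 u + 4 \right)} + 4 u \log{\left(u - 3 \right)} \cos{\left(u^{3} + 2 u + 4 \right)} + 4 u \log{\left(2 \right)} \cos{\left(u^{3} + 2 u + 4 \right)} - 12 \log{\left(u - 3 \right)} \cos{\left(u^{3} + 2 u + 4 \right)} + 2 \sin{\left(u^{3} + 2 u + 4 \right)} - 12 \log{\left(2 \right)} \cos{\left(u^{3} + 2 u + 4 \right)}}{3 u - 9}, which equals f(u).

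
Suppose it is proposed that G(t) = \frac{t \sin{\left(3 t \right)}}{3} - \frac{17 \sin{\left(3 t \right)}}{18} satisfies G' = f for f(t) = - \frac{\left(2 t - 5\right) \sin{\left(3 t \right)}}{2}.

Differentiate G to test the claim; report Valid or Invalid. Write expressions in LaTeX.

Invalid: d/dt[G] - f = t \sin{\left(3 t \right)} + t \cos{\left(3 t \right)} - \frac{13 \sin{\left(3 t \right)}}{6} - \frac{17 \cos{\left(3 t \right)}}{6}, which is not 0.

d/dt[G] = t \cos{\left(3 t \right)} + \frac{\sin{\left(3 t \right)}}{3} - \frac{17 \cos{\left(3 t \right)}}{6}
d/dt[G] - f(t) = t \sin{\left(3 t \right)} + t \cos{\left(3 t \right)} - \frac{13 \sin{\left(3 t \right)}}{6} - \frac{17 \cos{\left(3 t \right)}}{6} != 0.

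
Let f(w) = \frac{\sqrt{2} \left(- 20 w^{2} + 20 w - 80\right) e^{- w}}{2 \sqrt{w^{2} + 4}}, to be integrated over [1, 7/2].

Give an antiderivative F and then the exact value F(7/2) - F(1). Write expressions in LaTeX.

Recognize the product-rule pattern: f = u'v + uv' with u = 20 \sqrt{\frac{w^{2}}{2} + 2}, v = e^{- w}, so integration by parts undoes it.
F(w) = 10 \sqrt{2} \sqrt{w^{2} + 4} e^{- w} is an antiderivative of f.
Check: d/dw[10 \sqrt{2} \sqrt{w^{2} + 4} e^{- w}] = \frac{\left(- 10 \sqrt{2} w^{2} + 10 \sqrt{2} w - 40 \sqrt{2}\right) e^{- w}}{\sqrt{w^{2} + 4}}, which equals f(w).
F(7/2) = \frac{5 \sqrt{130}}{e^{\frac{7}{2}}}; F(1) = \frac{10 \sqrt{10}}{e}.
Integral = F(7/2) - F(1) = - \frac{10 \sqrt{10}}{e} + \frac{5 \sqrt{130}}{e^{\frac{7}{2}}}.

Antiderivative: F(w) = 10 \sqrt{2} \sqrt{w^{2} + 4} e^{- w}; value = - \frac{10 \sqrt{10}}{e} + \frac{5 \sqrt{130}}{e^{\frac{7}{2}}}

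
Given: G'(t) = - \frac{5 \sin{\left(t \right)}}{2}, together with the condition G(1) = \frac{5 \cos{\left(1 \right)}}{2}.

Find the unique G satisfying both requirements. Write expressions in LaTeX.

G(t) = \frac{5 \cos{\left(t \right)}}{2}

Any candidate G(t) must reproduce the stated G'(t) exactly.
A general antiderivative is \frac{5 \cos{\left(t \right)}}{2} + C.
The condition gives C = \frac{5 \cos{\left(1 \right)}}{2} - (\frac{5 \cos{\left(1 \right)}}{2}) = 0.
So G(t) = \frac{5 \cos{\left(t \right)}}{2}.
Check: d/dt[\frac{5 \cos{\left(t \right)}}{2}] = - \frac{5 \sin{\left(t \right)}}{2} = G'(t).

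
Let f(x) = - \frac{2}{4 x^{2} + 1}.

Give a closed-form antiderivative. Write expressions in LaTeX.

An antiderivative is F(x) = - \operatorname{atan}{\left(2 x \right)}.

Whatever form F(x) takes, F'(x) = f(x) is non-negotiable.
Check: d/dx[- \operatorname{atan}{\left(2 x \right)}] = - \frac{2}{4 x^{2} + 1} = f(x).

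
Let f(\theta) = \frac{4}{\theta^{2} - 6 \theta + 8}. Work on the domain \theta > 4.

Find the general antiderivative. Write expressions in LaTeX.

Factor the denominator (\left(\theta - 4\right) \left(\theta - 2\right)) and decompose: f = - \frac{2}{\theta - 2} + \frac{2}{\theta - 4}; each piece integrates to a log, atan, or power term.
Check: d/d\theta[2 \log{\left(\theta - 4 \right)} - 2 \log{\left(\theta - 2 \right)}] = \frac{4}{\theta^{2} - 6 \theta + 8} = f(\theta).

F(\theta) = 2 \log{\left(\theta - 4 \right)} - 2 \log{\left(\theta - 2 \right)} + C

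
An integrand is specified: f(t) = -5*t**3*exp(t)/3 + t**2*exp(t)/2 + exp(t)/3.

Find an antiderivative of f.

f has the shape u'v + uv' for u = -5*t**3/3 + 11*t**2/2 - 11*t + 34/3 and v = exp(t) — it is the derivative of the product u*v.
Check: d/dt[(-10*t**3 + 33*t**2 - 66*t + 68)*exp(t)/6] = -5*t**3*exp(t)/3 + t**2*exp(t)/2 + exp(t)/3 = f(t).

An antiderivative is F(t) = (-10*t**3 + 33*t**2 - 66*t + 68)*exp(t)/6.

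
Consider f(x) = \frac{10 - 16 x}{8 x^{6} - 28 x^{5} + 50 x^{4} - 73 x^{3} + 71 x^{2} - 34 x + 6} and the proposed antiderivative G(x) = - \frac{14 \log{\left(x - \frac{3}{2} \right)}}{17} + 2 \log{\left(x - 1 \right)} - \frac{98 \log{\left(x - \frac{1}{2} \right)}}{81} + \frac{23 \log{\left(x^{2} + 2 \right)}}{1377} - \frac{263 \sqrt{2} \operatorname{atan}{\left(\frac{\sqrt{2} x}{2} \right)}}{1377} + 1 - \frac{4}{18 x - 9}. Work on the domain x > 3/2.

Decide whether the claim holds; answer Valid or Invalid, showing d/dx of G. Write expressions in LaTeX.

d/dx[G] = \frac{10 - 16 x}{8 x^{6} - 28 x^{5} + 50 x^{4} - 73 x^{3} + 71 x^{2} - 34 x + 6}
This equals f(x) exactly, so the claim holds.

Valid: G'(x) = f(x).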